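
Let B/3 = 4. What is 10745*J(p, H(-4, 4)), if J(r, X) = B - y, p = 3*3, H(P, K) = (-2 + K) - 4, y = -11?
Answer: 247135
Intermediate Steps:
B = 12 (B = 3*4 = 12)
H(P, K) = -6 + K
p = 9
J(r, X) = 23 (J(r, X) = 12 - 1*(-11) = 12 + 11 = 23)
10745*J(p, H(-4, 4)) = 10745*23 = 247135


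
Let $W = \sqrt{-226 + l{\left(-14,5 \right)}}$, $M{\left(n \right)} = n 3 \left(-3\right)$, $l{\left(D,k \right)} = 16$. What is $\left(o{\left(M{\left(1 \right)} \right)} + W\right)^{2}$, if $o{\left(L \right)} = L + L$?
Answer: $\left(18 - i \sqrt{210}\right)^{2} \approx 114.0 - 521.69 i$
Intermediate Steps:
$M{\left(n \right)} = - 9 n$ ($M{\left(n \right)} = 3 n \left(-3\right) = - 9 n$)
$o{\left(L \right)} = 2 L$
$W = i \sqrt{210}$ ($W = \sqrt{-226 + 16} = \sqrt{-210} = i \sqrt{210} \approx 14.491 i$)
$\left(o{\left(M{\left(1 \right)} \right)} + W\right)^{2} = \left(2 \left(\left(-9\right) 1\right) + i \sqrt{210}\right)^{2} = \left(2 \left(-9\right) + i \sqrt{210}\right)^{2} = \left(-18 + i \sqrt{210}\right)^{2}$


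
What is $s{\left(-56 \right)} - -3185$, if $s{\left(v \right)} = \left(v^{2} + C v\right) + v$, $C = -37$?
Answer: $8337$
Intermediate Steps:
$s{\left(v \right)} = v^{2} - 36 v$ ($s{\left(v \right)} = \left(v^{2} - 37 v\right) + v = v^{2} - 36 v$)
$s{\left(-56 \right)} - -3185 = - 56 \left(-36 - 56\right) - -3185 = \left(-56\right) \left(-92\right) + 3185 = 5152 + 3185 = 8337$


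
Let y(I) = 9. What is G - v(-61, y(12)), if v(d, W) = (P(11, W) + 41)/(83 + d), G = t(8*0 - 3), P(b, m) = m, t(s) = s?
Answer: -58/11 ≈ -5.2727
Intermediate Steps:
G = -3 (G = 8*0 - 3 = 0 - 3 = -3)
v(d, W) = (41 + W)/(83 + d) (v(d, W) = (W + 41)/(83 + d) = (41 + W)/(83 + d))
G - v(-61, y(12)) = -3 - (41 + 9)/(83 - 61) = -3 - 50/22 = -3 - 1*25/11 = -3 - 25/11 = -58/11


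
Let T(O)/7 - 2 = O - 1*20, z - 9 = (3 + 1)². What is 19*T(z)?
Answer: 931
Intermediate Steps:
z = 25 (z = 9 + (3 + 1)² = 9 + 4² = 9 + 16 = 25)
T(O) = -126 + 7*O (T(O) = 14 + 7*(O - 1*20) = 14 + 7*(O - 20) = 14 + 7*(-20 + O) = 14 + (-140 + 7*O) = -126 + 7*O)
19*T(z) = 19*(-126 + 7*25) = 19*(-126 + 175) = 19*49 = 931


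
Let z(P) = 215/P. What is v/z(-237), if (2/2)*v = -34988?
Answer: 8292156/215 ≈ 38568.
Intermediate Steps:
v = -34988
v/z(-237) = -34988/(215/(-237)) = -34988/(215*(-1/237)) = -34988/(-215/237) = -34988*(-237/215) = 8292156/215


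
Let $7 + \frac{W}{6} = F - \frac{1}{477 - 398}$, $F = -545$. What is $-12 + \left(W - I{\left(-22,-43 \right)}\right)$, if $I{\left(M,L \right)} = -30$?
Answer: $- \frac{260232}{79} \approx -3294.1$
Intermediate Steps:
$W = - \frac{261654}{79}$ ($W = -42 + 6 \left(-545 - \frac{1}{477 - 398}\right) = -42 + 6 \left(-545 - \frac{1}{79}\right) = -42 + 6 \left(- \frac{43056}{79}\right) = -42 - \frac{258336}{79} = - \frac{261654}{79} \approx -3312.1$)
$-12 + \left(W - I{\left(-22,-43 \right)}\right) = -12 - \frac{259284}{79} = - \frac{260232}{79}$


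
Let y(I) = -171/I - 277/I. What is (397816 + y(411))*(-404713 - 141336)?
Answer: -89280064282472/411 ≈ -2.1723e+11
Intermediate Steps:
y(I) = -448/I
(397816 + y(411))*(-404713 - 141336) = (397816 - 448/411)*(-404713 - 141336) = (397816 - 448*1/411)*(-546049) = (397816 - 448/411)*(-546049) = (163501928/411)*(-546049) = -89280064282472/411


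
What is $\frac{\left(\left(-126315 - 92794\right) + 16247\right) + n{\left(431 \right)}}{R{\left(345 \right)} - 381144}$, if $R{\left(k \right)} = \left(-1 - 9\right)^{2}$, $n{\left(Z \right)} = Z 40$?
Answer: $\frac{92811}{190522} \approx 0.48714$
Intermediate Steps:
$n{\left(Z \right)} = 40 Z$
$R{\left(k \right)} = 100$ ($R{\left(k \right)} = \left(-10\right)^{2} = 100$)
$\frac{\left(\left(-126315 - 92794\right) + 16247\right) + n{\left(431 \right)}}{R{\left(345 \right)} - 381144} = \frac{\left(\left(-126315 - 92794\right) + 16247\right) + 40 \cdot 431}{100 - 381144} = \frac{\left(-219109 + 16247\right) + 17240}{-381044} = \left(-202862 + 17240\right) \left(- \frac{1}{381044}\right) = \left(-185622\right) \left(- \frac{1}{381044}\right) = \frac{92811}{190522}$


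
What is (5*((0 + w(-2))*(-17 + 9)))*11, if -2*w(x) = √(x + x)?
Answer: 440*I ≈ 440.0*I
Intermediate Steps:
w(x) = -√2*√x/2 (w(x) = -√(x + x)/2 = -√2*√x/2)
(5*((0 + w(-2))*(-17 + 9)))*11 = (5*((0 - √2*√(-2)/2)*(-17 + 9)))*11 = (5*((0 - √2*I*√2/2)*(-8)))*11 = (5*((0 - I)*(-8)))*11 = (5*(-I*(-8)))*11 = (5*(8*I))*11 = (40*I)*11 = 440*I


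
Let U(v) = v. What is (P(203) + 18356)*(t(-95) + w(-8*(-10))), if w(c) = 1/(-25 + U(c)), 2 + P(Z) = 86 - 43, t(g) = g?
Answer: -96105928/55 ≈ -1.7474e+6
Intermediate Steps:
P(Z) = 41 (P(Z) = -2 + (86 - 43) = -2 + 43 = 41)
w(c) = 1/(-25 + c)
(P(203) + 18356)*(t(-95) + w(-8*(-10))) = (41 + 18356)*(-95 + 1/(-25 - 8*(-10))) = 18397*(-95 + 1/(-25 + 80)) = 18397*(-95 + 1/55) = 18397*(-5224/55) = -96105928/55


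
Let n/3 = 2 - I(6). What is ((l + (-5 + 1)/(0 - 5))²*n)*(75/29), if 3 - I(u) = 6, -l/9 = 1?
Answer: 75645/29 ≈ 2608.4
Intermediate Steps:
l = -9 (l = -9*1 = -9)
I(u) = -3 (I(u) = 3 - 1*6 = 3 - 6 = -3)
n = 15 (n = 3*(2 - 1*(-3)) = 3*(2 + 3) = 3*5 = 15)
((l + (-5 + 1)/(0 - 5))²*n)*(75/29) = ((-9 + (-5 + 1)/(0 - 5))²*15)*(75/29) = ((-9 - 4/(-5))²*15)*(75*(1/29)) = ((-9 - 4*(-⅕))²*15)*(75/29) = ((-9 + ⅘)²*15)*(75/29) = ((-41/5)²*15)*(75/29) = ((1681/25)*15)*(75/29) = (5043/5)*(75/29) = 75645/29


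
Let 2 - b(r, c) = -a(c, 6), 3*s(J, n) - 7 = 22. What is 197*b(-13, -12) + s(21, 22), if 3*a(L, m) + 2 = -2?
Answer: 141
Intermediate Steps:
s(J, n) = 29/3 (s(J, n) = 7/3 + (⅓)*22 = 7/3 + 22/3 = 29/3)
a(L, m) = -4/3 (a(L, m) = -⅔ + (⅓)*(-2) = -⅔ - ⅔ = -4/3)
b(r, c) = ⅔ (b(r, c) = 2 - (-1)*(-4)/3 = 2 - 1*4/3 = 2 - 4/3 = ⅔)
197*b(-13, -12) + s(21, 22) = 197*(⅔) + 29/3 = 394/3 + 29/3 = 141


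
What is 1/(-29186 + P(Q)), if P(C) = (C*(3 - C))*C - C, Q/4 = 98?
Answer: -1/59804874 ≈ -1.6721e-8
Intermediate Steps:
Q = 392 (Q = 4*98 = 392)
P(C) = -C + C²*(3 - C) (P(C) = C²*(3 - C) - C = -C + C²*(3 - C))
1/(-29186 + P(Q)) = 1/(-29186 + 392*(-1 - 1*392² + 3*392)) = 1/(-29186 + 392*(-1 - 1*153664 + 1176)) = 1/(-29186 + 392*(-1 - 153664 + 1176)) = 1/(-29186 + 392*(-152489)) = 1/(-29186 - 59775688) = 1/(-59804874) = -1/59804874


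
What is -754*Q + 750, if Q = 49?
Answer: -36196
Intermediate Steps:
-754*Q + 750 = -754*49 + 750 = -36946 + 750 = -36196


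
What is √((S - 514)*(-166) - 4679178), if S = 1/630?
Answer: I*√50647243255/105 ≈ 2143.3*I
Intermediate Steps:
S = 1/630 ≈ 0.0015873
√((S - 514)*(-166) - 4679178) = √((1/630 - 514)*(-166) - 4679178) = √(-323819/630*(-166) - 4679178) = √(26876977/315 - 4679178) = √(-1447064093/315) = I*√50647243255/105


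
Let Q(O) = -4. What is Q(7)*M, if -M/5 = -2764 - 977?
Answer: -74820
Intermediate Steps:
M = 18705 (M = -5*(-2764 - 977) = -5*(-3741) = 18705)
Q(7)*M = -4*18705 = -74820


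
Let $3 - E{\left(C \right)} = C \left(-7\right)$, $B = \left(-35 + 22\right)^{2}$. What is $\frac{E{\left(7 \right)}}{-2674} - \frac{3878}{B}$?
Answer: $- \frac{5189280}{225953} \approx -22.966$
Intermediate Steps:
$B = 169$ ($B = \left(-13\right)^{2} = 169$)
$E{\left(C \right)} = 3 + 7 C$ ($E{\left(C \right)} = 3 - C \left(-7\right) = 3 - - 7 C = 3 + 7 C$)
$\frac{E{\left(7 \right)}}{-2674} - \frac{3878}{B} = \frac{3 + 7 \cdot 7}{-2674} - \frac{3878}{169} = \left(3 + 49\right) \left(- \frac{1}{2674}\right) - \frac{3878}{169} = 52 \left(- \frac{1}{2674}\right) - \frac{3878}{169} = - \frac{26}{1337} - \frac{3878}{169} = - \frac{5189280}{225953}$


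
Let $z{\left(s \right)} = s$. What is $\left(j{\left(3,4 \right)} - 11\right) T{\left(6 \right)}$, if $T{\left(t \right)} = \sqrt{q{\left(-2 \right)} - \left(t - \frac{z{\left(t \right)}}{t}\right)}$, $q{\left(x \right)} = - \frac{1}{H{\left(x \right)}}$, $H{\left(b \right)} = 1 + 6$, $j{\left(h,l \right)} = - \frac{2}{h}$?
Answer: $- 10 i \sqrt{7} \approx - 26.458 i$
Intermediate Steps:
$H{\left(b \right)} = 7$
$q{\left(x \right)} = - \frac{1}{7}$
$T{\left(t \right)} = \sqrt{\frac{6}{7} - t}$ ($T{\left(t \right)} = \sqrt{- \frac{1}{7} - \left(t - \frac{t}{t}\right)} = \sqrt{- \frac{1}{7} - \left(-1 + t\right)} = \sqrt{\frac{6}{7} - t}$)
$\left(j{\left(3,4 \right)} - 11\right) T{\left(6 \right)} = \left(- \frac{2}{3} - 11\right) \frac{\sqrt{42 - 294}}{7} = \left(\left(-2\right) \frac{1}{3} - 11\right) \frac{\sqrt{42 - 294}}{7} = \left(- \frac{2}{3} - 11\right) \frac{\sqrt{-252}}{7} = - \frac{35 \frac{6 i \sqrt{7}}{7}}{3} = - 10 i \sqrt{7}$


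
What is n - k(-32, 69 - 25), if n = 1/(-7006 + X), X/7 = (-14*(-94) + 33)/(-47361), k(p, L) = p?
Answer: 10618212127/331820609 ≈ 32.000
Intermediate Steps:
X = -9443/47361 (X = 7*((-14*(-94) + 33)/(-47361)) = 7*((1316 + 33)*(-1/47361)) = 7*(1349*(-1/47361)) = 7*(-1349/47361) = -9443/47361 ≈ -0.19938)
n = -47361/331820609 (n = 1/(-7006 - 9443/47361) = 1/(-331820609/47361) = -47361/331820609 ≈ -0.00014273)
n - k(-32, 69 - 25) = -47361/331820609 - 1*(-32) = -47361/331820609 + 32 = 10618212127/331820609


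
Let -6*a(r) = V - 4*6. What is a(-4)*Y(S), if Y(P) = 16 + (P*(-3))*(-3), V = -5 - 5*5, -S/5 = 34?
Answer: -13626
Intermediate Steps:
S = -170 (S = -5*34 = -170)
V = -30 (V = -5 - 25 = -30)
a(r) = 9 (a(r) = -(-30 - 4*6)/6 = -(-30 - 1*24)/6 = -(-30 - 24)/6 = -⅙*(-54) = 9)
Y(P) = 16 + 9*P (Y(P) = 16 - 3*P*(-3) = 16 + 9*P)
a(-4)*Y(S) = 9*(16 + 9*(-170)) = 9*(16 - 1530) = 9*(-1514) = -13626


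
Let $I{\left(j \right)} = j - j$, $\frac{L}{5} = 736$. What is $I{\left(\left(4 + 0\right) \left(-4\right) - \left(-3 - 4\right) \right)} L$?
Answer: $0$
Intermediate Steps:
$L = 3680$ ($L = 5 \cdot 736 = 3680$)
$I{\left(j \right)} = 0$
$I{\left(\left(4 + 0\right) \left(-4\right) - \left(-3 - 4\right) \right)} L = 0 \cdot 3680 = 0$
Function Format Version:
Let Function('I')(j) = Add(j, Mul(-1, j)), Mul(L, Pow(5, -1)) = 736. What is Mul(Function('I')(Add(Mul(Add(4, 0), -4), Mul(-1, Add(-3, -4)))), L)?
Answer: 0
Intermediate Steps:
L = 3680 (L = Mul(5, 736) = 3680)
Function('I')(j) = 0
Mul(Function('I')(Add(Mul(Add(4, 0), -4), Mul(-1, Add(-3, -4)))), L) = Mul(0, 3680) = 0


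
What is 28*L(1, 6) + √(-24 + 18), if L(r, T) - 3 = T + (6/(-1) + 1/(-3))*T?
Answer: -812 + I*√6 ≈ -812.0 + 2.4495*I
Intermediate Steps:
L(r, T) = 3 - 16*T/3 (L(r, T) = 3 + (T + (6/(-1) + 1/(-3))*T) = 3 + (T + (6*(-1) + 1*(-⅓))*T) = 3 + (T + (-6 - ⅓)*T) = 3 + (T - 19*T/3) = 3 - 16*T/3)
28*L(1, 6) + √(-24 + 18) = 28*(3 - 16/3*6) + √(-24 + 18) = 28*(3 - 32) + √(-6) = 28*(-29) + I*√6 = -812 + I*√6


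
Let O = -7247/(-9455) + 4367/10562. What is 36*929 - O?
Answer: 3339724084441/99863710 ≈ 33443.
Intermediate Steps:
O = 117832799/99863710 (O = -7247*(-1/9455) + 4367*(1/10562) = 7247/9455 + 4367/10562 = 117832799/99863710 ≈ 1.1799)
36*929 - O = 36*929 - 1*117832799/99863710 = 33444 - 117832799/99863710 = 3339724084441/99863710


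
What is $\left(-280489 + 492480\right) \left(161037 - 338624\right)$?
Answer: $-37646845717$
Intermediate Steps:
$\left(-280489 + 492480\right) \left(161037 - 338624\right) = 211991 \left(161037 - 338624\right) = 211991 \left(-177587\right) = -37646845717$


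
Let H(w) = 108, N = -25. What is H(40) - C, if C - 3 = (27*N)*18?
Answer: 12255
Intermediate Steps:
C = -12147 (C = 3 + (27*(-25))*18 = 3 - 675*18 = 3 - 12150 = -12147)
H(40) - C = 108 - 1*(-12147) = 108 + 12147 = 12255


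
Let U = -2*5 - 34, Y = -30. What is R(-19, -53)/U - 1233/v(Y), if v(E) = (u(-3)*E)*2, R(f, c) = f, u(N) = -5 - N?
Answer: -4331/440 ≈ -9.8432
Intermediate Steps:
v(E) = -4*E (v(E) = ((-5 - 1*(-3))*E)*2 = ((-5 + 3)*E)*2 = -2*E*2 = -4*E)
U = -44 (U = -10 - 34 = -44)
R(-19, -53)/U - 1233/v(Y) = -19/(-44) - 1233/((-4*(-30))) = -19*(-1/44) - 1233/120 = 19/44 - 1233*1/120 = 19/44 - 411/40 = -4331/440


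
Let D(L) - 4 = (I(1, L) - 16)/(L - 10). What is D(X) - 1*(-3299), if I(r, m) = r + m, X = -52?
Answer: 204853/62 ≈ 3304.1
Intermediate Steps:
I(r, m) = m + r
D(L) = 4 + (-15 + L)/(-10 + L) (D(L) = 4 + ((L + 1) - 16)/(L - 10) = 4 + ((1 + L) - 16)/(-10 + L) = 4 + (-15 + L)/(-10 + L))
D(X) - 1*(-3299) = 5*(-11 - 52)/(-10 - 52) - 1*(-3299) = 5*(-63)/(-62) + 3299 = 5*(-1/62)*(-63) + 3299 = 315/62 + 3299 = 204853/62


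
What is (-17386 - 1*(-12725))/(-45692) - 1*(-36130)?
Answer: 1650856621/45692 ≈ 36130.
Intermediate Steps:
(-17386 - 1*(-12725))/(-45692) - 1*(-36130) = (-17386 + 12725)*(-1/45692) + 36130 = -4661*(-1/45692) + 36130 = 4661/45692 + 36130 = 1650856621/45692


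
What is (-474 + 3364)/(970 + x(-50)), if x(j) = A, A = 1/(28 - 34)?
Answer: 17340/5819 ≈ 2.9799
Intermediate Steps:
A = -⅙ (A = 1/(-6) = -⅙ ≈ -0.16667)
x(j) = -⅙
(-474 + 3364)/(970 + x(-50)) = (-474 + 3364)/(970 - ⅙) = 2890/(5819/6) = 2890*(6/5819) = 17340/5819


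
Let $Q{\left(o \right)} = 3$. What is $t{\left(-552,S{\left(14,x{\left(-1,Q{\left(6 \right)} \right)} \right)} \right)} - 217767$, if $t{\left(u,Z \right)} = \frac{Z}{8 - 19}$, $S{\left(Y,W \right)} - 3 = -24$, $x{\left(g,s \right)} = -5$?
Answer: $- \frac{2395416}{11} \approx -2.1777 \cdot 10^{5}$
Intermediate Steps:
$S{\left(Y,W \right)} = -21$ ($S{\left(Y,W \right)} = 3 - 24 = -21$)
$t{\left(u,Z \right)} = - \frac{Z}{11}$ ($t{\left(u,Z \right)} = \frac{Z}{-11} = Z \left(- \frac{1}{11}\right) = - \frac{Z}{11}$)
$t{\left(-552,S{\left(14,x{\left(-1,Q{\left(6 \right)} \right)} \right)} \right)} - 217767 = \left(- \frac{1}{11}\right) \left(-21\right) - 217767 = \frac{21}{11} - 217767 = - \frac{2395416}{11}$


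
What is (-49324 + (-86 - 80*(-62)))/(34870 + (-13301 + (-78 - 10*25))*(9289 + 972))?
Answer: 44450/139812299 ≈ 0.00031793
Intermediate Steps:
(-49324 + (-86 - 80*(-62)))/(34870 + (-13301 + (-78 - 10*25))*(9289 + 972)) = (-49324 + (-86 + 4960))/(34870 + (-13301 + (-78 - 250))*10261) = (-49324 + 4874)/(34870 + (-13301 - 328)*10261) = -44450/(34870 - 13629*10261) = -44450/(34870 - 139847169) = -44450/(-139812299) = -44450*(-1/139812299) = 44450/139812299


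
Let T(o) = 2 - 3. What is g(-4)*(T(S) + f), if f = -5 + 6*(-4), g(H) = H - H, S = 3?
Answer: 0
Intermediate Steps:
T(o) = -1
g(H) = 0
f = -29 (f = -5 - 24 = -29)
g(-4)*(T(S) + f) = 0*(-1 - 29) = 0*(-30) = 0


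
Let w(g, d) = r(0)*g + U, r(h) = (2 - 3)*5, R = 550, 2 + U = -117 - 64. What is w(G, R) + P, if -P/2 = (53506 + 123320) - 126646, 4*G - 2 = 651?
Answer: -405437/4 ≈ -1.0136e+5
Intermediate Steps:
U = -183 (U = -2 + (-117 - 64) = -2 - 181 = -183)
r(h) = -5 (r(h) = -1*5 = -5)
G = 653/4 (G = ½ + (¼)*651 = ½ + 651/4 = 653/4 ≈ 163.25)
w(g, d) = -183 - 5*g (w(g, d) = -5*g - 183 = -183 - 5*g)
P = -100360 (P = -2*((53506 + 123320) - 126646) = -2*(176826 - 126646) = -2*50180 = -100360)
w(G, R) + P = (-183 - 5*653/4) - 100360 = (-183 - 3265/4) - 100360 = -3997/4 - 100360 = -405437/4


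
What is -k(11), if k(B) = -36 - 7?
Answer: 43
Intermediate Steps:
k(B) = -43
-k(11) = -1*(-43) = 43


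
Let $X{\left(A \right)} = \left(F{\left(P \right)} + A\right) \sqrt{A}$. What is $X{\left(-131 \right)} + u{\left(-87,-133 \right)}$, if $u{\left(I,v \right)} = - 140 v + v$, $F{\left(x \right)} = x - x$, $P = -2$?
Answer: $18487 - 131 i \sqrt{131} \approx 18487.0 - 1499.4 i$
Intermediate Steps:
$F{\left(x \right)} = 0$
$u{\left(I,v \right)} = - 139 v$
$X{\left(A \right)} = A^{\frac{3}{2}}$ ($X{\left(A \right)} = \left(0 + A\right) \sqrt{A} = A \sqrt{A} = A^{\frac{3}{2}}$)
$X{\left(-131 \right)} + u{\left(-87,-133 \right)} = \left(-131\right)^{\frac{3}{2}} - -18487 = - 131 i \sqrt{131} + 18487 = 18487 - 131 i \sqrt{131}$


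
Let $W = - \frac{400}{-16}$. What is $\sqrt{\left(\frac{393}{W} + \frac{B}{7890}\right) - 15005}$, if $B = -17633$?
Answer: $\frac{i \sqrt{933253281858}}{7890} \approx 122.44 i$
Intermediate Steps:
$W = 25$ ($W = \left(-400\right) \left(- \frac{1}{16}\right) = 25$)
$\sqrt{\left(\frac{393}{W} + \frac{B}{7890}\right) - 15005} = \sqrt{\left(\frac{393}{25} - \frac{17633}{7890}\right) - 15005} = \sqrt{\frac{531989}{39450} - 15005} = \sqrt{- \frac{591415261}{39450}} = \frac{i \sqrt{933253281858}}{7890}$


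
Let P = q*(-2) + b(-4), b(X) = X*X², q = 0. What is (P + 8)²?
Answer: 3136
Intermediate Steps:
b(X) = X³
P = -64 (P = 0*(-2) + (-4)³ = 0 - 64 = -64)
(P + 8)² = (-64 + 8)² = (-56)² = 3136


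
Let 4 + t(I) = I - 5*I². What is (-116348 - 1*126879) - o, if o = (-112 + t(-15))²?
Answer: -1820763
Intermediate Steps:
t(I) = -4 + I - 5*I² (t(I) = -4 + (I - 5*I²) = -4 + I - 5*I²)
o = 1577536 (o = (-112 + (-4 - 15 - 5*(-15)²))² = (-112 + (-4 - 15 - 5*225))² = (-112 + (-4 - 15 - 1125))² = (-112 - 1144)² = (-1256)² = 1577536)
(-116348 - 1*126879) - o = (-116348 - 1*126879) - 1*1577536 = (-116348 - 126879) - 1577536 = -243227 - 1577536 = -1820763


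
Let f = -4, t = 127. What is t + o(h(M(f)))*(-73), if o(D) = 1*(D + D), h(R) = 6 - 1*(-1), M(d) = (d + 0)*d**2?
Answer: -895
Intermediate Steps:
M(d) = d**3 (M(d) = d*d**2 = d**3)
h(R) = 7 (h(R) = 6 + 1 = 7)
o(D) = 2*D (o(D) = 1*(2*D) = 2*D)
t + o(h(M(f)))*(-73) = 127 + (2*7)*(-73) = 127 + 14*(-73) = 127 - 1022 = -895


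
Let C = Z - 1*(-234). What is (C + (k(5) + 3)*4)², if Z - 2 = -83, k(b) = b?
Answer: 34225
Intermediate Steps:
Z = -81 (Z = 2 - 83 = -81)
C = 153 (C = -81 - 1*(-234) = -81 + 234 = 153)
(C + (k(5) + 3)*4)² = (153 + (5 + 3)*4)² = (153 + 8*4)² = (153 + 32)² = 185² = 34225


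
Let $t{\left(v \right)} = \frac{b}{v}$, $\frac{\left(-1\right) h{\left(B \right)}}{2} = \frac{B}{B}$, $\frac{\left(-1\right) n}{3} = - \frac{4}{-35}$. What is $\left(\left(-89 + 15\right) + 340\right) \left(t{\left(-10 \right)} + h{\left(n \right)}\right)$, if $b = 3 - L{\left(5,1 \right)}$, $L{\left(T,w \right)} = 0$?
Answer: $- \frac{3059}{5} \approx -611.8$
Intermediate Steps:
$n = - \frac{12}{35}$ ($n = - 3 \left(- \frac{4}{-35}\right) = - 3 \left(\left(-4\right) \left(- \frac{1}{35}\right)\right) = \left(-3\right) \frac{4}{35} = - \frac{12}{35} \approx -0.34286$)
$h{\left(B \right)} = -2$ ($h{\left(B \right)} = - 2 \frac{B}{B} = \left(-2\right) 1 = -2$)
$b = 3$ ($b = 3 - 0 = 3 + 0 = 3$)
$t{\left(v \right)} = \frac{3}{v}$
$\left(\left(-89 + 15\right) + 340\right) \left(t{\left(-10 \right)} + h{\left(n \right)}\right) = \left(\left(-89 + 15\right) + 340\right) \left(\frac{3}{-10} - 2\right) = \left(-74 + 340\right) \left(3 \left(- \frac{1}{10}\right) - 2\right) = 266 \left(- \frac{3}{10} - 2\right) = 266 \left(- \frac{23}{10}\right) = - \frac{3059}{5}$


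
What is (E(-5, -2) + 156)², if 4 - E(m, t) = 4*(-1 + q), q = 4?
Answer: 21904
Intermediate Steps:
E(m, t) = -8 (E(m, t) = 4 - 4*(-1 + 4) = 4 - 4*3 = 4 - 1*12 = 4 - 12 = -8)
(E(-5, -2) + 156)² = (-8 + 156)² = 148² = 21904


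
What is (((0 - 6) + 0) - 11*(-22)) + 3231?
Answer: 3467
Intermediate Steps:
(((0 - 6) + 0) - 11*(-22)) + 3231 = ((-6 + 0) + 242) + 3231 = (-6 + 242) + 3231 = 236 + 3231 = 3467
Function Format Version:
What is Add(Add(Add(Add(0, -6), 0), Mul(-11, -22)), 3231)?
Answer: 3467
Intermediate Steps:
Add(Add(Add(Add(0, -6), 0), Mul(-11, -22)), 3231) = Add(Add(Add(-6, 0), 242), 3231) = Add(Add(-6, 242), 3231) = Add(236, 3231) = 3467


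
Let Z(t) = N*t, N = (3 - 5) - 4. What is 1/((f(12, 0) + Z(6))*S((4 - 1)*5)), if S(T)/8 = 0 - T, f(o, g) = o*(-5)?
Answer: 1/11520 ≈ 8.6806e-5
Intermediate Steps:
N = -6 (N = -2 - 4 = -6)
f(o, g) = -5*o
S(T) = -8*T (S(T) = 8*(0 - T) = 8*(-T) = -8*T)
Z(t) = -6*t
1/((f(12, 0) + Z(6))*S((4 - 1)*5)) = 1/((-5*12 - 6*6)*(-8*(4 - 1)*5)) = 1/((-60 - 36)*(-24*5)) = 1/(-(-768)*15) = 1/(-96*(-120)) = 1/11520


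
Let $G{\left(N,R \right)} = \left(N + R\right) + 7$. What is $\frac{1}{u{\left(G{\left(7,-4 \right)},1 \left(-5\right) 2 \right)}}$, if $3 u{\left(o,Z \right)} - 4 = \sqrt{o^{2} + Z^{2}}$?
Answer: $- \frac{3}{46} + \frac{15 \sqrt{2}}{92} \approx 0.16536$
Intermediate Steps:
$G{\left(N,R \right)} = 7 + N + R$
$u{\left(o,Z \right)} = \frac{4}{3} + \frac{\sqrt{Z^{2} + o^{2}}}{3}$ ($u{\left(o,Z \right)} = \frac{4}{3} + \frac{\sqrt{o^{2} + Z^{2}}}{3} = \frac{4}{3} + \frac{\sqrt{Z^{2} + o^{2}}}{3}$)
$\frac{1}{u{\left(G{\left(7,-4 \right)},1 \left(-5\right) 2 \right)}} = \frac{1}{\frac{4}{3} + \frac{\sqrt{\left(1 \left(-5\right) 2\right)^{2} + \left(7 + 7 - 4\right)^{2}}}{3}} = \frac{1}{\frac{4}{3} + \frac{\sqrt{\left(\left(-5\right) 2\right)^{2} + 10^{2}}}{3}} = \frac{1}{\frac{4}{3} + \frac{\sqrt{\left(-10\right)^{2} + 100}}{3}} = \frac{1}{\frac{4}{3} + \frac{\sqrt{100 + 100}}{3}} = \frac{1}{\frac{4}{3} + \frac{\sqrt{200}}{3}} = \frac{1}{\frac{4}{3} + \frac{10 \sqrt{2}}{3}}$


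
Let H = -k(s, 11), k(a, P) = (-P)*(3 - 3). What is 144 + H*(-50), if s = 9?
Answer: 144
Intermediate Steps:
k(a, P) = 0 (k(a, P) = -P*0 = 0)
H = 0 (H = -1*0 = 0)
144 + H*(-50) = 144 + 0*(-50) = 144 + 0 = 144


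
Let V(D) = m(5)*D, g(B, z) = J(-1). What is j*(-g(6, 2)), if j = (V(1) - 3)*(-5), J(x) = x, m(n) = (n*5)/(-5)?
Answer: 40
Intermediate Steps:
m(n) = -n (m(n) = (5*n)*(-1/5) = -n)
g(B, z) = -1
V(D) = -5*D (V(D) = (-1*5)*D = -5*D)
j = 40 (j = (-5*1 - 3)*(-5) = (-5 - 3)*(-5) = -8*(-5) = 40)
j*(-g(6, 2)) = 40*(-1*(-1)) = 40*1 = 40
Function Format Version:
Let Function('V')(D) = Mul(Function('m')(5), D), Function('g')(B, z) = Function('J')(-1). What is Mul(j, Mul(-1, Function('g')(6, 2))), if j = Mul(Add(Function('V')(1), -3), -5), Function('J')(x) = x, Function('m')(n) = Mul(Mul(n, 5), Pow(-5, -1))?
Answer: 40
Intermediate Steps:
Function('m')(n) = Mul(-1, n) (Function('m')(n) = Mul(Mul(5, n), Rational(-1, 5)) = Mul(-1, n))
Function('g')(B, z) = -1
Function('V')(D) = Mul(-5, D) (Function('V')(D) = Mul(Mul(-1, 5), D) = Mul(-5, D))
j = 40 (j = Mul(Add(Mul(-5, 1), -3), -5) = Mul(Add(-5, -3), -5) = Mul(-8, -5) = 40)
Mul(j, Mul(-1, Function('g')(6, 2))) = Mul(40, Mul(-1, -1)) = Mul(40, 1) = 40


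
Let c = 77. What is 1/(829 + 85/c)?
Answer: 77/63918 ≈ 0.0012047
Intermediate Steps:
1/(829 + 85/c) = 1/(829 + 85/77) = 1/(63918/77) = 77/63918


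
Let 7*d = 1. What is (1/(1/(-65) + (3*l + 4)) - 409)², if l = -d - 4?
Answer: 2470658979889/14760964 ≈ 1.6738e+5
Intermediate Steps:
d = ⅐ (d = (⅐)*1 = ⅐ ≈ 0.14286)
l = -29/7 (l = -1*⅐ - 4 = -⅐ - 4 = -29/7 ≈ -4.1429)
(1/(1/(-65) + (3*l + 4)) - 409)² = (1/(1/(-65) + (3*(-29/7) + 4)) - 409)² = (1/(-1/65 + (-87/7 + 4)) - 409)² = (1/(-1/65 - 59/7) - 409)² = (1/(-3842/455) - 409)² = (-455/3842 - 409)² = (-1571833/3842)² = 2470658979889/14760964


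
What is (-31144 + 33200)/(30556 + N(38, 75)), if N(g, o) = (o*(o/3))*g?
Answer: 1028/50903 ≈ 0.020195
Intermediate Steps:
N(g, o) = g*o**2/3 (N(g, o) = (o*(o*(1/3)))*g = (o*(o/3))*g = (o**2/3)*g = g*o**2/3)
(-31144 + 33200)/(30556 + N(38, 75)) = (-31144 + 33200)/(30556 + (1/3)*38*75**2) = 2056/(30556 + (1/3)*38*5625) = 2056/(30556 + 71250) = 2056/101806 = 2056*(1/101806) = 1028/50903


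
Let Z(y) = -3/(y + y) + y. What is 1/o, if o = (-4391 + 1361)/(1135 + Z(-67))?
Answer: -9541/27068 ≈ -0.35248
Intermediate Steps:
Z(y) = y - 3/(2*y) (Z(y) = -3*1/(2*y) + y = -3/(2*y) + y = y - 3/(2*y))
o = -27068/9541 (o = (-4391 + 1361)/(1135 + (-67 - 3/2/(-67))) = -3030/(1135 + (-67 - 3/2*(-1/67))) = -3030/(1135 + (-67 + 3/134)) = -3030/(1135 - 8975/134) = -3030/143115/134 = -3030*134/143115 = -27068/9541 ≈ -2.8370)
1/o = 1/(-27068/9541) = -9541/27068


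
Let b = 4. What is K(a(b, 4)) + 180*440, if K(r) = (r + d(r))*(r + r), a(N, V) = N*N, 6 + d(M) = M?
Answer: 80032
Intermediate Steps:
d(M) = -6 + M
a(N, V) = N**2
K(r) = 2*r*(-6 + 2*r) (K(r) = (r + (-6 + r))*(r + r) = (-6 + 2*r)*(2*r) = 2*r*(-6 + 2*r))
K(a(b, 4)) + 180*440 = 4*4**2*(-3 + 4**2) + 180*440 = 4*16*(-3 + 16) + 79200 = 4*16*13 + 79200 = 832 + 79200 = 80032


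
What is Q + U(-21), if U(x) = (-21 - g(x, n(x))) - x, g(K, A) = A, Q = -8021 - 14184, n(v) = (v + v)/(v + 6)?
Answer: -111039/5 ≈ -22208.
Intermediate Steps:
n(v) = 2*v/(6 + v) (n(v) = (2*v)/(6 + v) = 2*v/(6 + v))
Q = -22205
U(x) = -21 - x - 2*x/(6 + x) (U(x) = (-21 - 2*x/(6 + x)) - x = -21 - x - 2*x/(6 + x))
Q + U(-21) = -22205 + (-126 - 1*(-21)² - 29*(-21))/(6 - 21) = -22205 + (-126 - 1*441 + 609)/(-15) = -22205 - (-126 - 441 + 609)/15 = -22205 - 1/15*42 = -22205 - 14/5 = -111039/5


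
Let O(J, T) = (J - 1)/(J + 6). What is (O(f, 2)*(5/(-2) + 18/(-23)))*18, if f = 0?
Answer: 453/46 ≈ 9.8478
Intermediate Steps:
O(J, T) = (-1 + J)/(6 + J)
(O(f, 2)*(5/(-2) + 18/(-23)))*18 = (((-1 + 0)/(6 + 0))*(5/(-2) + 18/(-23)))*18 = ((-1/6)*(5*(-½) + 18*(-1/23)))*18 = (((⅙)*(-1))*(-5/2 - 18/23))*18 = -⅙*(-151/46)*18 = (151/276)*18 = 453/46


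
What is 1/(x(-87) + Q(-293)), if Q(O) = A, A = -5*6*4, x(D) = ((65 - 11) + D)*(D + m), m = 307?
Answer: -1/7380 ≈ -0.00013550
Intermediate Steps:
x(D) = (54 + D)*(307 + D) (x(D) = ((65 - 11) + D)*(D + 307) = (54 + D)*(307 + D))
A = -120 (A = -30*4 = -120)
Q(O) = -120
1/(x(-87) + Q(-293)) = 1/((16578 + (-87)² + 361*(-87)) - 120) = 1/((16578 + 7569 - 31407) - 120) = 1/(-7260 - 120) = 1/(-7380) = -1/7380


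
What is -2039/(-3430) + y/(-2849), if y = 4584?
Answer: -1416287/1396010 ≈ -1.0145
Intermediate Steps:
-2039/(-3430) + y/(-2849) = -2039/(-3430) + 4584/(-2849) = -2039*(-1/3430) + 4584*(-1/2849) = 2039/3430 - 4584/2849 = -1416287/1396010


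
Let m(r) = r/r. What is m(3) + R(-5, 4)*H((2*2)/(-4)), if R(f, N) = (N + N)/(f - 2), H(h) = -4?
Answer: 39/7 ≈ 5.5714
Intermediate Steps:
m(r) = 1
R(f, N) = 2*N/(-2 + f) (R(f, N) = (2*N)/(-2 + f) = 2*N/(-2 + f))
m(3) + R(-5, 4)*H((2*2)/(-4)) = 1 + (2*4/(-2 - 5))*(-4) = 1 + (2*4/(-7))*(-4) = 1 + (2*4*(-1/7))*(-4) = 1 - 8/7*(-4) = 1 + 32/7 = 39/7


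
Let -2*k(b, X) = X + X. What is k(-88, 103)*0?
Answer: 0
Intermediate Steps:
k(b, X) = -X (k(b, X) = -(X + X)/2 = -X)
k(-88, 103)*0 = -1*103*0 = -103*0 = 0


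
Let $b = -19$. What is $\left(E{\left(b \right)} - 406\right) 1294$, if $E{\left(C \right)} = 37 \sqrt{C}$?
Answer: $-525364 + 47878 i \sqrt{19} \approx -5.2536 \cdot 10^{5} + 2.087 \cdot 10^{5} i$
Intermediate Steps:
$\left(E{\left(b \right)} - 406\right) 1294 = \left(37 \sqrt{-19} - 406\right) 1294 = \left(37 i \sqrt{19} - 406\right) 1294 = \left(-406 + 37 i \sqrt{19}\right) 1294 = -525364 + 47878 i \sqrt{19}$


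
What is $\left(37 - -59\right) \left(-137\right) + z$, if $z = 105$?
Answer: $-13047$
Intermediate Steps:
$\left(37 - -59\right) \left(-137\right) + z = \left(37 - -59\right) \left(-137\right) + 105 = \left(37 + 59\right) \left(-137\right) + 105 = 96 \left(-137\right) + 105 = -13152 + 105 = -13047$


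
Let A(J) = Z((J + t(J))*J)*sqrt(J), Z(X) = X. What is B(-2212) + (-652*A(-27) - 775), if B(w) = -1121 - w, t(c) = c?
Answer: 316 - 2851848*I*sqrt(3) ≈ 316.0 - 4.9395e+6*I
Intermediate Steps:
A(J) = 2*J**(5/2) (A(J) = ((J + J)*J)*sqrt(J) = ((2*J)*J)*sqrt(J) = (2*J**2)*sqrt(J) = 2*J**(5/2))
B(-2212) + (-652*A(-27) - 775) = (-1121 - 1*(-2212)) + (-1304*(-27)**(5/2) - 775) = (-1121 + 2212) + (-1304*2187*I*sqrt(3) - 775) = 1091 + (-2851848*I*sqrt(3) - 775) = 1091 + (-775 - 2851848*I*sqrt(3)) = 316 - 2851848*I*sqrt(3)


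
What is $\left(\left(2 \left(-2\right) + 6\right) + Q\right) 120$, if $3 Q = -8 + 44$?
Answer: $1680$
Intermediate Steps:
$Q = 12$ ($Q = \frac{-8 + 44}{3} = \frac{1}{3} \cdot 36 = 12$)
$\left(\left(2 \left(-2\right) + 6\right) + Q\right) 120 = \left(\left(2 \left(-2\right) + 6\right) + 12\right) 120 = \left(\left(-4 + 6\right) + 12\right) 120 = \left(2 + 12\right) 120 = 14 \cdot 120 = 1680$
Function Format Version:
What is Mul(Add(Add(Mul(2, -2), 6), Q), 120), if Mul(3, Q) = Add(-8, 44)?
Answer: 1680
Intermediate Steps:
Q = 12 (Q = Mul(Rational(1, 3), Add(-8, 44)) = Mul(Rational(1, 3), 36) = 12)
Mul(Add(Add(Mul(2, -2), 6), Q), 120) = Mul(Add(Add(Mul(2, -2), 6), 12), 120) = Mul(Add(Add(-4, 6), 12), 120) = Mul(Add(2, 12), 120) = Mul(14, 120) = 1680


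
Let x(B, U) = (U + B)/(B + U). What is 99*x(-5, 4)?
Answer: 99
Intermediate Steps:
x(B, U) = 1 (x(B, U) = (B + U)/(B + U) = 1)
99*x(-5, 4) = 99*1 = 99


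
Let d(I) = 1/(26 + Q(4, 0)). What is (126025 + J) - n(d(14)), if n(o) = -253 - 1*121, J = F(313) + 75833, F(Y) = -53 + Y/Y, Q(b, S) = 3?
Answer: 202180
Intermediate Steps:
F(Y) = -52 (F(Y) = -53 + 1 = -52)
d(I) = 1/29 (d(I) = 1/(26 + 3) = 1/29)
J = 75781 (J = -52 + 75833 = 75781)
n(o) = -374 (n(o) = -253 - 121 = -374)
(126025 + J) - n(d(14)) = (126025 + 75781) - 1*(-374) = 201806 + 374 = 202180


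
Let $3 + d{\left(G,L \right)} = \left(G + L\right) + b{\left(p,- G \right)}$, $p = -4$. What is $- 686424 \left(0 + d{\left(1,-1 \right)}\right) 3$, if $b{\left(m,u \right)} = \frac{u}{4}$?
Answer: $6692634$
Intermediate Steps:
$b{\left(m,u \right)} = \frac{u}{4}$ ($b{\left(m,u \right)} = u \frac{1}{4} = \frac{u}{4}$)
$d{\left(G,L \right)} = -3 + L + \frac{3 G}{4}$ ($d{\left(G,L \right)} = -3 + \left(\left(G + L\right) + \frac{\left(-1\right) G}{4}\right) = -3 + \left(\left(G + L\right) - \frac{G}{4}\right) = -3 + \left(L + \frac{3 G}{4}\right) = -3 + L + \frac{3 G}{4}$)
$- 686424 \left(0 + d{\left(1,-1 \right)}\right) 3 = - 686424 \left(0 - \frac{13}{4}\right) 3 = - 686424 \left(\left(- \frac{13}{4}\right) 3\right) = \left(-686424\right) \left(- \frac{39}{4}\right) = 6692634$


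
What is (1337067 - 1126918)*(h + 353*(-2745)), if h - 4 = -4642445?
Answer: -1179235562474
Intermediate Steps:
h = -4642441 (h = 4 - 4642445 = -4642441)
(1337067 - 1126918)*(h + 353*(-2745)) = (1337067 - 1126918)*(-4642441 + 353*(-2745)) = 210149*(-4642441 - 968985) = 210149*(-5611426) = -1179235562474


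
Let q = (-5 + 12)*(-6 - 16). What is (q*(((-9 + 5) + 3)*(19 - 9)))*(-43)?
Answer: -66220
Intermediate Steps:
q = -154 (q = 7*(-22) = -154)
(q*(((-9 + 5) + 3)*(19 - 9)))*(-43) = -154*((-9 + 5) + 3)*(19 - 9)*(-43) = -154*(-4 + 3)*10*(-43) = -(-154)*10*(-43) = -154*(-10)*(-43) = 1540*(-43) = -66220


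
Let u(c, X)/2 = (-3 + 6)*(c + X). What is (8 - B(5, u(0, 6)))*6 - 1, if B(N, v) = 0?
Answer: 47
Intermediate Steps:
u(c, X) = 6*X + 6*c (u(c, X) = 2*((-3 + 6)*(c + X)) = 2*(3*(X + c)) = 2*(3*X + 3*c) = 6*X + 6*c)
(8 - B(5, u(0, 6)))*6 - 1 = (8 - 1*0)*6 - 1 = (8 + 0)*6 - 1 = 8*6 - 1 = 48 - 1 = 47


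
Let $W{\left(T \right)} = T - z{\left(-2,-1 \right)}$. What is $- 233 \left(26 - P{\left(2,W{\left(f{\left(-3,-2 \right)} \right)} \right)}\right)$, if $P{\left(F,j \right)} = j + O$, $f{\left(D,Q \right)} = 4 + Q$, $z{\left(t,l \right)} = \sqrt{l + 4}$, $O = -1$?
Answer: $-5825 - 233 \sqrt{3} \approx -6228.6$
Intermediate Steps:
$z{\left(t,l \right)} = \sqrt{4 + l}$
$W{\left(T \right)} = T - \sqrt{3}$ ($W{\left(T \right)} = T - \sqrt{4 - 1} = T - \sqrt{3}$)
$P{\left(F,j \right)} = -1 + j$ ($P{\left(F,j \right)} = j - 1 = -1 + j$)
$- 233 \left(26 - P{\left(2,W{\left(f{\left(-3,-2 \right)} \right)} \right)}\right) = - 233 \left(26 - \left(-1 + \left(\left(4 - 2\right) - \sqrt{3}\right)\right)\right) = - 233 \left(26 - \left(-1 + \left(2 - \sqrt{3}\right)\right)\right) = - 233 \left(26 - \left(1 - \sqrt{3}\right)\right) = - 233 \left(25 + \sqrt{3}\right) = -5825 - 233 \sqrt{3}$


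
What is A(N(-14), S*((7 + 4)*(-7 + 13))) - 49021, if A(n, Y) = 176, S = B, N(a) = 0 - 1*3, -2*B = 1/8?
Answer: -48845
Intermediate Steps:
B = -1/16 (B = -1/(2*8) = -½*⅛ = -1/16 ≈ -0.062500)
N(a) = -3 (N(a) = 0 - 3 = -3)
S = -1/16 ≈ -0.062500
A(N(-14), S*((7 + 4)*(-7 + 13))) - 49021 = 176 - 49021 = -48845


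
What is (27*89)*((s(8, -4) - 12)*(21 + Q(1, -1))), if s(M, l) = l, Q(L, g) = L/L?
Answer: -845856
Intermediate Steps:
Q(L, g) = 1
(27*89)*((s(8, -4) - 12)*(21 + Q(1, -1))) = (27*89)*((-4 - 12)*(21 + 1)) = 2403*(-16*22) = 2403*(-352) = -845856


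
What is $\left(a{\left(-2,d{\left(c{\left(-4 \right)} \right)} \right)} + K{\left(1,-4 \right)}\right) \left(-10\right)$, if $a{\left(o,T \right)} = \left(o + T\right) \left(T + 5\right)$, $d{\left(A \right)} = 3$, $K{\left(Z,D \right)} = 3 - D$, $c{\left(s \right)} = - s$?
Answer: $-150$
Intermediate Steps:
$a{\left(o,T \right)} = \left(5 + T\right) \left(T + o\right)$ ($a{\left(o,T \right)} = \left(T + o\right) \left(5 + T\right) = \left(5 + T\right) \left(T + o\right)$)
$\left(a{\left(-2,d{\left(c{\left(-4 \right)} \right)} \right)} + K{\left(1,-4 \right)}\right) \left(-10\right) = \left(\left(3^{2} + 5 \cdot 3 + 5 \left(-2\right) + 3 \left(-2\right)\right) + \left(3 - -4\right)\right) \left(-10\right) = \left(\left(9 + 15 - 10 - 6\right) + \left(3 + 4\right)\right) \left(-10\right) = \left(8 + 7\right) \left(-10\right) = 15 \left(-10\right) = -150$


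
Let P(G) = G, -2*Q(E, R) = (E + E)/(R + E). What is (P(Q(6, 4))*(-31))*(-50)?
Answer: -930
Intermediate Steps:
Q(E, R) = -E/(E + R) (Q(E, R) = -(E + E)/(2*(R + E)) = -2*E/(2*(E + R)) = -E/(E + R))
(P(Q(6, 4))*(-31))*(-50) = (-1*6/(6 + 4)*(-31))*(-50) = (-1*6/10*(-31))*(-50) = (-1*6*⅒*(-31))*(-50) = -⅗*(-31)*(-50) = (93/5)*(-50) = -930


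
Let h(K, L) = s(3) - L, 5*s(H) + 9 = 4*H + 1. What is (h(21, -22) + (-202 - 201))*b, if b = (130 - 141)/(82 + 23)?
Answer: 20911/525 ≈ 39.830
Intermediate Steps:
s(H) = -8/5 + 4*H/5 (s(H) = -9/5 + (4*H + 1)/5 = -9/5 + (1 + 4*H)/5 = -9/5 + (⅕ + 4*H/5) = -8/5 + 4*H/5)
h(K, L) = ⅘ - L (h(K, L) = (-8/5 + (⅘)*3) - L = (-8/5 + 12/5) - L = ⅘ - L)
b = -11/105 ≈ -0.10476
(h(21, -22) + (-202 - 201))*b = ((⅘ - 1*(-22)) + (-202 - 201))*(-11/105) = ((⅘ + 22) - 403)*(-11/105) = (114/5 - 403)*(-11/105) = -1901/5*(-11/105) = 20911/525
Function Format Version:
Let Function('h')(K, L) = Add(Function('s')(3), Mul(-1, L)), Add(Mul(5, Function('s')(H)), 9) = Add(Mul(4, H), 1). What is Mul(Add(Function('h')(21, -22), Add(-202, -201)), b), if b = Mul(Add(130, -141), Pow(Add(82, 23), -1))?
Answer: Rational(20911, 525) ≈ 39.830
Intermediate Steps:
Function('s')(H) = Add(Rational(-8, 5), Mul(Rational(4, 5), H)) (Function('s')(H) = Add(Rational(-9, 5), Mul(Rational(1, 5), Add(Mul(4, H), 1))) = Add(Rational(-9, 5), Mul(Rational(1, 5), Add(1, Mul(4, H)))) = Add(Rational(-9, 5), Add(Rational(1, 5), Mul(Rational(4, 5), H))) = Add(Rational(-8, 5), Mul(Rational(4, 5), H)))
Function('h')(K, L) = Add(Rational(4, 5), Mul(-1, L)) (Function('h')(K, L) = Add(Add(Rational(-8, 5), Mul(Rational(4, 5), 3)), Mul(-1, L)) = Add(Add(Rational(-8, 5), Rational(12, 5)), Mul(-1, L)) = Add(Rational(4, 5), Mul(-1, L)))
b = Rational(-11, 105) (b = Mul(-11, Pow(105, -1)) = Mul(-11, Rational(1, 105)) = Rational(-11, 105) ≈ -0.10476)
Mul(Add(Function('h')(21, -22), Add(-202, -201)), b) = Mul(Add(Add(Rational(4, 5), Mul(-1, -22)), Add(-202, -201)), Rational(-11, 105)) = Mul(Add(Add(Rational(4, 5), 22), -403), Rational(-11, 105)) = Mul(Add(Rational(114, 5), -403), Rational(-11, 105)) = Mul(Rational(-1901, 5), Rational(-11, 105)) = Rational(20911, 525)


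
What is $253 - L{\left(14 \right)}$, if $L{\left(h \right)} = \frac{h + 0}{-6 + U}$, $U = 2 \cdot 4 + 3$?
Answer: $\frac{1251}{5} \approx 250.2$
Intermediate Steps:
$U = 11$ ($U = 8 + 3 = 11$)
$L{\left(h \right)} = \frac{h}{5}$ ($L{\left(h \right)} = \frac{h + 0}{-6 + 11} = \frac{h}{5}$)
$253 - L{\left(14 \right)} = 253 - \frac{1}{5} \cdot 14 = 253 - \frac{14}{5} = \frac{1251}{5}$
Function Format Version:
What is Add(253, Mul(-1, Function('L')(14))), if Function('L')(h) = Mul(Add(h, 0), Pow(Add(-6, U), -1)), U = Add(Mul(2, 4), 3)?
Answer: Rational(1251, 5) ≈ 250.20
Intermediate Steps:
U = 11 (U = Add(8, 3) = 11)
Function('L')(h) = Mul(Rational(1, 5), h) (Function('L')(h) = Mul(Add(h, 0), Pow(Add(-6, 11), -1)) = Mul(h, Pow(5, -1)) = Mul(h, Rational(1, 5)) = Mul(Rational(1, 5), h))
Add(253, Mul(-1, Function('L')(14))) = Add(253, Mul(-1, Mul(Rational(1, 5), 14))) = Add(253, Mul(-1, Rational(14, 5))) = Add(253, Rational(-14, 5)) = Rational(1251, 5)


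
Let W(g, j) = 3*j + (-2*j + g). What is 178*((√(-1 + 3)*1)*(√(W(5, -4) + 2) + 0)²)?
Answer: 534*√2 ≈ 755.19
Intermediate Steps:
W(g, j) = g + j (W(g, j) = 3*j + (g - 2*j) = g + j)
178*((√(-1 + 3)*1)*(√(W(5, -4) + 2) + 0)²) = 178*((√(-1 + 3)*1)*(√((5 - 4) + 2) + 0)²) = 178*((√2*1)*(√(1 + 2) + 0)²) = 178*(√2*(√3 + 0)²) = 178*(√2*(√3)²) = 178*(√2*3) = 178*(3*√2) = 534*√2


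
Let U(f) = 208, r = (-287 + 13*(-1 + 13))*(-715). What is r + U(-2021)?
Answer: 93873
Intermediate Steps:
r = 93665 (r = (-287 + 13*12)*(-715) = (-287 + 156)*(-715) = -131*(-715) = 93665)
r + U(-2021) = 93665 + 208 = 93873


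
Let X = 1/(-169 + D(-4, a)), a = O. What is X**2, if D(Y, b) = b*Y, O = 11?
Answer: 1/45369 ≈ 2.2041e-5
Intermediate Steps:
a = 11
D(Y, b) = Y*b
X = -1/213 (X = 1/(-169 - 4*11) = 1/(-169 - 44) = 1/(-213) = -1/213 ≈ -0.0046948)
X**2 = (-1/213)**2 = 1/45369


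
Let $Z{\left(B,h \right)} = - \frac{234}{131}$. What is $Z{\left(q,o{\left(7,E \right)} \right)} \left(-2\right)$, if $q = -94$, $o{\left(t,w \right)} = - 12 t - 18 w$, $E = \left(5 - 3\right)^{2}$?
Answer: $\frac{468}{131} \approx 3.5725$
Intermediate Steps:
$E = 4$ ($E = 2^{2} = 4$)
$o{\left(t,w \right)} = - 18 w - 12 t$
$Z{\left(B,h \right)} = - \frac{234}{131}$ ($Z{\left(B,h \right)} = \left(-234\right) \frac{1}{131} = - \frac{234}{131}$)
$Z{\left(q,o{\left(7,E \right)} \right)} \left(-2\right) = \left(- \frac{234}{131}\right) \left(-2\right) = \frac{468}{131}$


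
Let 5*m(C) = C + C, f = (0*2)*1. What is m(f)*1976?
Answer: 0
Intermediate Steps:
f = 0 (f = 0*1 = 0)
m(C) = 2*C/5 (m(C) = (C + C)/5 = (2*C)/5 = 2*C/5)
m(f)*1976 = ((⅖)*0)*1976 = 0*1976 = 0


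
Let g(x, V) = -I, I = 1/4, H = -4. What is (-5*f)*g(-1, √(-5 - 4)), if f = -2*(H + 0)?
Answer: 10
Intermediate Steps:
I = ¼ ≈ 0.25000
g(x, V) = -¼ (g(x, V) = -1*¼ = -¼)
f = 8 (f = -2*(-4 + 0) = -2*(-4) = 8)
(-5*f)*g(-1, √(-5 - 4)) = -5*8*(-¼) = -40*(-¼) = 10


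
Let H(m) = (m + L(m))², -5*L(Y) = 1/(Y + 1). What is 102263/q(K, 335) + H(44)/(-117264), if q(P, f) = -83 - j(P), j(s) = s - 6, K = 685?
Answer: -101192990900527/753934230000 ≈ -134.22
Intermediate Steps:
L(Y) = -1/(5*(1 + Y)) (L(Y) = -1/(5*(Y + 1)) = -1/(5*(1 + Y)))
j(s) = -6 + s
q(P, f) = -77 - P (q(P, f) = -83 - (-6 + P) = -83 + (6 - P) = -77 - P)
H(m) = (m - 1/(5 + 5*m))²
102263/q(K, 335) + H(44)/(-117264) = 102263/(-77 - 1*685) + (44 - 1/(5 + 5*44))²/(-117264) = 102263/(-77 - 685) + (44 - 1/(5 + 220))²*(-1/117264) = 102263/(-762) + (44 - 1/225)²*(-1/117264) = 102263*(-1/762) + (44 - 1*1/225)²*(-1/117264) = -102263/762 + (44 - 1/225)²*(-1/117264) = -102263/762 + (9899/225)²*(-1/117264) = -102263/762 + (97990201/50625)*(-1/117264) = -102263/762 - 97990201/5936490000 = -101192990900527/753934230000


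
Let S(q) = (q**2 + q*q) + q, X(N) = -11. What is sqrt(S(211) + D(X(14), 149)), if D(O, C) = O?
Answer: sqrt(89242) ≈ 298.73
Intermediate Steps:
S(q) = q + 2*q**2 (S(q) = (q**2 + q**2) + q = 2*q**2 + q = q + 2*q**2)
sqrt(S(211) + D(X(14), 149)) = sqrt(211*(1 + 2*211) - 11) = sqrt(211*(1 + 422) - 11) = sqrt(211*423 - 11) = sqrt(89253 - 11) = sqrt(89242)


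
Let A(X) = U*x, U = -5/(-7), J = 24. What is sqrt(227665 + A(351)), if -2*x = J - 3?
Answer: sqrt(910630)/2 ≈ 477.13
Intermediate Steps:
x = -21/2 (x = -(24 - 3)/2 = -1/2*21 = -21/2 ≈ -10.500)
U = 5/7 (U = -5*(-1/7) = 5/7 ≈ 0.71429)
A(X) = -15/2 (A(X) = (5/7)*(-21/2) = -15/2)
sqrt(227665 + A(351)) = sqrt(227665 - 15/2) = sqrt(455315/2) = sqrt(910630)/2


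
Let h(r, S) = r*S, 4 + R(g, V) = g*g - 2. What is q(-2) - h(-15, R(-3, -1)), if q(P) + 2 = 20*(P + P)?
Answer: -37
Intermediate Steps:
q(P) = -2 + 40*P (q(P) = -2 + 20*(P + P) = -2 + 20*(2*P) = -2 + 40*P)
R(g, V) = -6 + g**2 (R(g, V) = -4 + (g*g - 2) = -4 + (g**2 - 2) = -4 + (-2 + g**2) = -6 + g**2)
h(r, S) = S*r
q(-2) - h(-15, R(-3, -1)) = (-2 + 40*(-2)) - (-6 + (-3)**2)*(-15) = (-2 - 80) - (-6 + 9)*(-15) = -82 - 3*(-15) = -82 - 1*(-45) = -82 + 45 = -37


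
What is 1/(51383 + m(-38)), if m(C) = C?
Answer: 1/51345 ≈ 1.9476e-5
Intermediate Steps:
1/(51383 + m(-38)) = 1/(51383 - 38) = 1/51345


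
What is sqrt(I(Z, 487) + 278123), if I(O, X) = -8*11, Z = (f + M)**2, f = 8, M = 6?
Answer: sqrt(278035) ≈ 527.29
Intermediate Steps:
Z = 196 (Z = (8 + 6)**2 = 14**2 = 196)
I(O, X) = -88
sqrt(I(Z, 487) + 278123) = sqrt(-88 + 278123) = sqrt(278035)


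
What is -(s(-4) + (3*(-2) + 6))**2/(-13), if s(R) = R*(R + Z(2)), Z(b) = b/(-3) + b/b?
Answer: 1936/117 ≈ 16.547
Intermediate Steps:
Z(b) = 1 - b/3 (Z(b) = b*(-1/3) + 1 = -b/3 + 1 = 1 - b/3)
s(R) = R*(1/3 + R) (s(R) = R*(R + (1 - 1/3*2)) = R*(R + (1 - 2/3)) = R*(R + 1/3) = R*(1/3 + R))
-(s(-4) + (3*(-2) + 6))**2/(-13) = -(-4*(1/3 - 4) + (3*(-2) + 6))**2/(-13) = -(-4*(-11/3) + (-6 + 6))**2*(-1/13) = -(44/3 + 0)**2*(-1/13) = -(44/3)**2*(-1/13) = -1*1936/9*(-1/13) = -1936/9*(-1/13) = 1936/117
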